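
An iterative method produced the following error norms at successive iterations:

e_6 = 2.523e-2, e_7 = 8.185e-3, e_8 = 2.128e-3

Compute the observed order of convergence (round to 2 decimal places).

p ≈ ln(e_8/e_7) / ln(e_7/e_6)
  = ln(2.128e-3/8.185e-3) / ln(8.185e-3/2.523e-2)
  = ln(0.259988) / ln(0.324415)
  = -1.34712 / -1.12573 ≈ 1.19666

1.20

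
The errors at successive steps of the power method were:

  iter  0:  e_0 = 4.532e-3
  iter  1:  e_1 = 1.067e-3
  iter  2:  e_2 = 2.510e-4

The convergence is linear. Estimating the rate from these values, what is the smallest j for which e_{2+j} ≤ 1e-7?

Rate ρ ≈ e_2/e_1 = 2.510e-4/1.067e-3 = 0.2352.
After j more steps, e_{2+j} ≈ 2.510e-4·ρ^j; need ρ^j ≤ 1e-7/2.510e-4 = 0.000398406.
j ≥ ln(0.000398406)/ln(0.2352) = -7.8280/-1.44732 = 5.409.
So 6 more iterations are needed.

6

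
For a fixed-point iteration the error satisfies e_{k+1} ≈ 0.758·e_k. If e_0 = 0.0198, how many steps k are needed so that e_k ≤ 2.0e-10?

67

After k steps, e_k ≈ 0.0198·0.758^k.
Need 0.758^k ≤ 2.0e-10/0.0198 = 1.0101e-08.
k ≥ ln(1.0101e-08)/ln(0.758) = -18.4106/-0.27707 = 66.447.
Smallest integer k = 67.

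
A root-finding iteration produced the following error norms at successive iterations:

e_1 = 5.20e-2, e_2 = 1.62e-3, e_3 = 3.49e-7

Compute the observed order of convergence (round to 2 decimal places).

2.43

p ≈ ln(e_3/e_2) / ln(e_2/e_1)
  = ln(3.49e-7/1.62e-3) / ln(1.62e-3/5.20e-2)
  = ln(0.000215432) / ln(0.0311538)
  = -8.44287 / -3.46882 ≈ 2.43393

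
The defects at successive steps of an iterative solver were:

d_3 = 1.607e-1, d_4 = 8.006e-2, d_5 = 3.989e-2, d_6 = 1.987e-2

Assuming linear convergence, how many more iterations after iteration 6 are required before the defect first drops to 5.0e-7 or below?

16

Rate ρ ≈ d_6/d_5 = 1.987e-2/3.989e-2 = 0.4981.
After j more steps, d_{6+j} ≈ 1.987e-2·ρ^j; need ρ^j ≤ 5.0e-7/1.987e-2 = 2.51636e-05.
j ≥ ln(2.51636e-05)/ln(0.4981) = -10.5901/-0.69695 = 15.195.
So 16 more iterations are needed.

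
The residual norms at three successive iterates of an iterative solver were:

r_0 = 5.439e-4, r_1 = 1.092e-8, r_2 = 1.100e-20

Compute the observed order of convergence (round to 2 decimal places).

p ≈ ln(r_2/r_1) / ln(r_1/r_0)
  = ln(1.100e-20/1.092e-8) / ln(1.092e-8/5.439e-4)
  = ln(1.00733e-12) / ln(2.00772e-05)
  = -27.62372 / -10.81593 ≈ 2.55398

2.55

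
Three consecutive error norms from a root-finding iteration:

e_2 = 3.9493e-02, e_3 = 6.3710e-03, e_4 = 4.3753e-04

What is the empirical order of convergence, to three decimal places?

1.468

p ≈ ln(e_4/e_3) / ln(e_3/e_2)
  = ln(4.3753e-04/6.3710e-03) / ln(6.3710e-03/3.9493e-02)
  = ln(0.0686752) / ln(0.16132)
  = -2.678367 / -1.824365 ≈ 1.468109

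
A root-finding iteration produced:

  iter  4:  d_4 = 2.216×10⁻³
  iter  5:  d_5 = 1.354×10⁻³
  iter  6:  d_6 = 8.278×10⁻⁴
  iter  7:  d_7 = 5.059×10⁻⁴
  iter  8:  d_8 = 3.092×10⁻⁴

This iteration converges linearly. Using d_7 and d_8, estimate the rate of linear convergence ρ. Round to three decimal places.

ρ ≈ d_8/d_7 = 3.092×10⁻⁴/5.059×10⁻⁴ = 0.61119

0.611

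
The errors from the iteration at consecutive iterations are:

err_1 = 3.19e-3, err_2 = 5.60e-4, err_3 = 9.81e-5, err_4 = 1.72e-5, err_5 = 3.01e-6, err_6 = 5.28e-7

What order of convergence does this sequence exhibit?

Consecutive ratios: err_6/err_5 = 5.28e-7/3.01e-6 = 0.175415, err_5/err_4 = 3.01e-6/1.72e-5 = 0.175.
p ≈ ln(0.175415)/ln(0.175) = -1.7406/-1.7430 ≈ 1.00.
So the convergence is linear (order 1).

1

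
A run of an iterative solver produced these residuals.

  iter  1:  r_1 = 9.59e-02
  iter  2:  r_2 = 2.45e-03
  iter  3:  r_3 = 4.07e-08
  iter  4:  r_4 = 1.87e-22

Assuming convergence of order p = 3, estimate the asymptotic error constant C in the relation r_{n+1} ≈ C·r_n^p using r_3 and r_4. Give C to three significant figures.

2.77

C ≈ r_4 / r_3^3
  = 1.87e-22 / (4.07e-08)^3
  = 1.87e-22 / 6.74191e-23 ≈ 2.7737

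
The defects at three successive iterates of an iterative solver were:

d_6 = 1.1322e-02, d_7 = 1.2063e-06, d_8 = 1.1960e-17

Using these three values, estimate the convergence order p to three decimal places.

2.770

p ≈ ln(d_8/d_7) / ln(d_7/d_6)
  = ln(1.1960e-17/1.2063e-06) / ln(1.2063e-06/1.1322e-02)
  = ln(9.91461e-12) / ln(0.000106545)
  = -25.337012 / -9.146943 ≈ 2.769998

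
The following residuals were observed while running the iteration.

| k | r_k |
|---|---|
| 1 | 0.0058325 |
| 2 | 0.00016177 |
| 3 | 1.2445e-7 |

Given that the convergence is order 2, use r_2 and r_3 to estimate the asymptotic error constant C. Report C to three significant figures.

C ≈ r_3 / r_2^2
  = 1.2445e-7 / (0.00016177)^2
  = 1.2445e-7 / 2.61695e-08 ≈ 4.7555

4.76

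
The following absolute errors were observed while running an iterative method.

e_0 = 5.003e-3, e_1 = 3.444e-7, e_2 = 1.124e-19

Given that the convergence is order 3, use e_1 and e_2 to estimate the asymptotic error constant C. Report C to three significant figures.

C ≈ e_2 / e_1^3
  = 1.124e-19 / (3.444e-7)^3
  = 1.124e-19 / 4.08498e-20 ≈ 2.7515

2.75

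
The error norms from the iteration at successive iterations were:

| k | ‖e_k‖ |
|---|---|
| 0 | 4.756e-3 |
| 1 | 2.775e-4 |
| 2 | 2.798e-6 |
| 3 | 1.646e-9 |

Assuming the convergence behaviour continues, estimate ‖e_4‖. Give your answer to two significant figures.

First estimate the order: p ≈ ln(‖e_3‖/‖e_2‖) / ln(‖e_2‖/‖e_1‖) = ln(1.646e-9/2.798e-6)/ln(2.798e-6/2.775e-4) = ln(0.000588277)/ln(0.0100829) ≈ 1.6181.
Then ‖e_4‖ ≈ ‖e_3‖·(‖e_3‖/‖e_2‖)^p = 1.646e-9·(0.000588277)^1.6181 = 1.646e-9·5.92735e-06 ≈ 9.756e-15.

9.8e-15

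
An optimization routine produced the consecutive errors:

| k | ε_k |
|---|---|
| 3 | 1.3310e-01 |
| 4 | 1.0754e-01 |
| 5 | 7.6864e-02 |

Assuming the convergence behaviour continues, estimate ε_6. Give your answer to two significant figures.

First estimate the order: p ≈ ln(ε_5/ε_4) / ln(ε_4/ε_3) = ln(7.6864e-02/1.0754e-01)/ln(1.0754e-01/1.3310e-01) = ln(0.714748)/ln(0.807964) ≈ 1.5749.
Then ε_6 ≈ ε_5·(ε_5/ε_4)^p = 7.6864e-02·(0.714748)^1.5749 = 7.6864e-02·0.589258 ≈ 0.04529.

4.5e-2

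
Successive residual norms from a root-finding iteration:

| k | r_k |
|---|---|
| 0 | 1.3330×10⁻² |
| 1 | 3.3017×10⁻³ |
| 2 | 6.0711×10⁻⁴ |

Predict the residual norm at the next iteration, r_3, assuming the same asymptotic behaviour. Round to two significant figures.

7.8e-5

First estimate the order: p ≈ ln(r_2/r_1) / ln(r_1/r_0) = ln(6.0711×10⁻⁴/3.3017×10⁻³)/ln(3.3017×10⁻³/1.3330×10⁻²) = ln(0.183878)/ln(0.247689) ≈ 1.2135.
Then r_3 ≈ r_2·(r_2/r_1)^p = 6.0711×10⁻⁴·(0.183878)^1.2135 = 6.0711×10⁻⁴·0.128088 ≈ 7.776e-05.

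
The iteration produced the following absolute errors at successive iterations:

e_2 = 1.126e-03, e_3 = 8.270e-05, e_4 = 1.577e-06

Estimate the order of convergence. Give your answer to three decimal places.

1.516

p ≈ ln(e_4/e_3) / ln(e_3/e_2)
  = ln(1.577e-06/8.270e-05) / ln(8.270e-05/1.126e-03)
  = ln(0.0190689) / ln(0.0734458)
  = -3.959697 / -2.611208 ≈ 1.516423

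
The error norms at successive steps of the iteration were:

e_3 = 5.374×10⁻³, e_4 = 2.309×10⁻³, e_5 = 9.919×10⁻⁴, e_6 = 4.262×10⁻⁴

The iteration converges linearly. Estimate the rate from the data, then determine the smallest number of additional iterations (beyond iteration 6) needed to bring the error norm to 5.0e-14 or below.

28

Rate ρ ≈ e_6/e_5 = 4.262×10⁻⁴/9.919×10⁻⁴ = 0.4297.
After j more steps, e_{6+j} ≈ 4.262×10⁻⁴·ρ^j; need ρ^j ≤ 5.0e-14/4.262×10⁻⁴ = 1.17316e-10.
j ≥ ln(1.17316e-10)/ln(0.4297) = -22.8661/-0.84467 = 27.071.
So 28 more iterations are needed.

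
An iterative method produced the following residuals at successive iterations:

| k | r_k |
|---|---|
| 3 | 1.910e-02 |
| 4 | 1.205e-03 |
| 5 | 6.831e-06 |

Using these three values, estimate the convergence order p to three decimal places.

1.872

p ≈ ln(r_5/r_4) / ln(r_4/r_3)
  = ln(6.831e-06/1.205e-03) / ln(1.205e-03/1.910e-02)
  = ln(0.00566888) / ln(0.063089)
  = -5.172764 / -2.763209 ≈ 1.872013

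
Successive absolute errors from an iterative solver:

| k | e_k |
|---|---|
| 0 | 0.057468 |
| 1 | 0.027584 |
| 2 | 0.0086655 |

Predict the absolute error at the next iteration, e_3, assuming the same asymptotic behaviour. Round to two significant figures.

1.4e-3

First estimate the order: p ≈ ln(e_2/e_1) / ln(e_1/e_0) = ln(0.0086655/0.027584)/ln(0.027584/0.057468) = ln(0.31415)/ln(0.479989) ≈ 1.5775.
Then e_3 ≈ e_2·(e_2/e_1)^p = 0.0086655·(0.31415)^1.5775 = 0.0086655·0.160966 ≈ 0.001395.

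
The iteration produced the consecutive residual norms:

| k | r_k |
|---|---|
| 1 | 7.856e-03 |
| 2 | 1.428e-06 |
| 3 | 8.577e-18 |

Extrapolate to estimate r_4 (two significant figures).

1.9e-51

First estimate the order: p ≈ ln(r_3/r_2) / ln(r_2/r_1) = ln(8.577e-18/1.428e-06)/ln(1.428e-06/7.856e-03) = ln(6.0063e-12)/ln(0.000181772) ≈ 3.0000.
Then r_4 ≈ r_3·(r_3/r_2)^p = 8.577e-18·(6.0063e-12)^3.0000 = 8.577e-18·2.16681e-34 ≈ 1.858e-51.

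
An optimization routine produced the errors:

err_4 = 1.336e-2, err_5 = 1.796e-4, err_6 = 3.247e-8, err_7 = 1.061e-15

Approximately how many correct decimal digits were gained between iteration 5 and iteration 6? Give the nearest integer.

4

Digits gained ≈ log₁₀(err_5/err_6) = log₁₀(1.796e-4/3.247e-8) = log₁₀(5531.26) ≈ 3.743.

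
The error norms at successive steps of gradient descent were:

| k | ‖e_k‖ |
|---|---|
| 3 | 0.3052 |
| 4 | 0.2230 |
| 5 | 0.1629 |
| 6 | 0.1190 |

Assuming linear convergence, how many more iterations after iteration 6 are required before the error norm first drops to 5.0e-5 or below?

Rate ρ ≈ ‖e_6‖/‖e_5‖ = 0.1190/0.1629 = 0.7305.
After j more steps, ‖e_{6+j}‖ ≈ 0.1190·ρ^j; need ρ^j ≤ 5.0e-5/0.1190 = 0.000420168.
j ≥ ln(0.000420168)/ln(0.7305) = -7.7749/-0.31403 = 24.758.
So 25 more iterations are needed.

25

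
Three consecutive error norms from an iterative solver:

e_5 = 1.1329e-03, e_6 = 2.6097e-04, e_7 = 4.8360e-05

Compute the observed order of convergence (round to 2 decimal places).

p ≈ ln(e_7/e_6) / ln(e_6/e_5)
  = ln(4.8360e-05/2.6097e-04) / ln(2.6097e-04/1.1329e-03)
  = ln(0.185309) / ln(0.230356)
  = -1.68573 / -1.46813 ≈ 1.14822

1.15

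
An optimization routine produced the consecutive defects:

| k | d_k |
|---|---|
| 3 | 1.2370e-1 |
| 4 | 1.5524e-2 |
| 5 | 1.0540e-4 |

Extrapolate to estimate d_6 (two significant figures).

6.4e-10

First estimate the order: p ≈ ln(d_5/d_4) / ln(d_4/d_3) = ln(1.0540e-4/1.5524e-2)/ln(1.5524e-2/1.2370e-1) = ln(0.00678949)/ln(0.125497) ≈ 2.4054.
Then d_6 ≈ d_5·(d_5/d_4)^p = 1.0540e-4·(0.00678949)^2.4054 = 1.0540e-4·6.09118e-06 ≈ 6.42e-10.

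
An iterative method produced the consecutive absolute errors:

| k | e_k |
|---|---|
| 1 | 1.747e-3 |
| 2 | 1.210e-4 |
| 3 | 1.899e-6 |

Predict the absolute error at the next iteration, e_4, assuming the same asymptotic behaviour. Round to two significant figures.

First estimate the order: p ≈ ln(e_3/e_2) / ln(e_2/e_1) = ln(1.899e-6/1.210e-4)/ln(1.210e-4/1.747e-3) = ln(0.0156942)/ln(0.0692616) ≈ 1.5561.
Then e_4 ≈ e_3·(e_3/e_2)^p = 1.899e-6·(0.0156942)^1.5561 = 1.899e-6·0.00155736 ≈ 2.957e-09.

3.0e-9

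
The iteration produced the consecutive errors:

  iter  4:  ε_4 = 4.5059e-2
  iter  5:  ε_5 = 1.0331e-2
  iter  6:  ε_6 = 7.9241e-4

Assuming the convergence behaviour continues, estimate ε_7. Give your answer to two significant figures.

First estimate the order: p ≈ ln(ε_6/ε_5) / ln(ε_5/ε_4) = ln(7.9241e-4/1.0331e-2)/ln(1.0331e-2/4.5059e-2) = ln(0.0767022)/ln(0.229277) ≈ 1.7435.
Then ε_7 ≈ ε_6·(ε_6/ε_5)^p = 7.9241e-4·(0.0767022)^1.7435 = 7.9241e-4·0.0113674 ≈ 9.008e-06.

9.0e-6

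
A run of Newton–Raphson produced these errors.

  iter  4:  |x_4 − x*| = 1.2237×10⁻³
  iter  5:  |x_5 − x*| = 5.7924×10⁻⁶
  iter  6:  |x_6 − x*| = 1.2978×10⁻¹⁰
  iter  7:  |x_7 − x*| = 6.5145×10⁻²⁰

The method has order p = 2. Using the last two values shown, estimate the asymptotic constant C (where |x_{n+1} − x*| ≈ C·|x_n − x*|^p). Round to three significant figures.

C ≈ |x_7 − x*| / |x_6 − x*|^2
  = 6.5145×10⁻²⁰ / (1.2978×10⁻¹⁰)^2
  = 6.5145×10⁻²⁰ / 1.68428e-20 ≈ 3.8678

3.87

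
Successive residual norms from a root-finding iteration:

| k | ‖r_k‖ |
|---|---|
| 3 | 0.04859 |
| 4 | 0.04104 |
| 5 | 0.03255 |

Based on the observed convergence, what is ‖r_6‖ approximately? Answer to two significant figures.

First estimate the order: p ≈ ln(‖r_5‖/‖r_4‖) / ln(‖r_4‖/‖r_3‖) = ln(0.03255/0.04104)/ln(0.04104/0.04859) = ln(0.793129)/ln(0.844618) ≈ 1.3725.
Then ‖r_6‖ ≈ ‖r_5‖·(‖r_5‖/‖r_4‖)^p = 0.03255·(0.793129)^1.3725 = 0.03255·0.727527 ≈ 0.02368.

2.4e-2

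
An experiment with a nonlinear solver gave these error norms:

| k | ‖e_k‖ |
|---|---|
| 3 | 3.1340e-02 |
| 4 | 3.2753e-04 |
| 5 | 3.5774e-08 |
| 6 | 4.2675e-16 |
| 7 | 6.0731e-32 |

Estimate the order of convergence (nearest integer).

2

Consecutive ratios: ‖e_7‖/‖e_6‖ = 6.0731e-32/4.2675e-16 = 1.4231e-16, ‖e_6‖/‖e_5‖ = 4.2675e-16/3.5774e-08 = 1.19291e-08.
p ≈ ln(1.4231e-16)/ln(1.19291e-08) = -36.4885/-18.2443 ≈ 2.00.
So the convergence is quadratic (order 2).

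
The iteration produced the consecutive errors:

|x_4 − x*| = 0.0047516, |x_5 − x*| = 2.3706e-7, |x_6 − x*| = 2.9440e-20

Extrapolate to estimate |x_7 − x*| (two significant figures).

5.6e-59

First estimate the order: p ≈ ln(|x_6 − x*|/|x_5 − x*|) / ln(|x_5 − x*|/|x_4 − x*|) = ln(2.9440e-20/2.3706e-7)/ln(2.3706e-7/0.0047516) = ln(1.24188e-13)/ln(4.98906e-05) ≈ 3.0000.
Then |x_7 − x*| ≈ |x_6 − x*|·(|x_6 − x*|/|x_5 − x*|)^p = 2.9440e-20·(1.24188e-13)^3.0000 = 2.9440e-20·1.91531e-39 ≈ 5.639e-59.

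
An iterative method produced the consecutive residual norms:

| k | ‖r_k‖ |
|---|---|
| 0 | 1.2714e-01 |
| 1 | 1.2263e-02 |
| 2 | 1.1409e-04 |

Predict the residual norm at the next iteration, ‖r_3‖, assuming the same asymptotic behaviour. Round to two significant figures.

9.9e-9

First estimate the order: p ≈ ln(‖r_2‖/‖r_1‖) / ln(‖r_1‖/‖r_0‖) = ln(1.1409e-04/1.2263e-02)/ln(1.2263e-02/1.2714e-01) = ln(0.0093036)/ln(0.0964527) ≈ 2.0000.
Then ‖r_3‖ ≈ ‖r_2‖·(‖r_2‖/‖r_1‖)^p = 1.1409e-04·(0.0093036)^2.0000 = 1.1409e-04·8.6557e-05 ≈ 9.875e-09.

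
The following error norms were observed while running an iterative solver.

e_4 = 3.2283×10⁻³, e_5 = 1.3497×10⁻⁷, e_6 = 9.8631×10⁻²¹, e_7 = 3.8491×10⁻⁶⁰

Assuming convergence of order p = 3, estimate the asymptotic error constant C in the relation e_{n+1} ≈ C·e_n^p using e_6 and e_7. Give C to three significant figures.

C ≈ e_7 / e_6^3
  = 3.8491×10⁻⁶⁰ / (9.8631×10⁻²¹)^3
  = 3.8491×10⁻⁶⁰ / 9.5949e-61 ≈ 4.0116

4.01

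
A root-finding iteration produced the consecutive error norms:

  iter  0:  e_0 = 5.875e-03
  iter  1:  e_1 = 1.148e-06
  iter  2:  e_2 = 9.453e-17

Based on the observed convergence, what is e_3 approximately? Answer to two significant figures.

3.6e-44

First estimate the order: p ≈ ln(e_2/e_1) / ln(e_1/e_0) = ln(9.453e-17/1.148e-06)/ln(1.148e-06/5.875e-03) = ln(8.23432e-11)/ln(0.000195404) ≈ 2.7188.
Then e_3 ≈ e_2·(e_2/e_1)^p = 9.453e-17·(8.23432e-11)^2.7188 = 9.453e-17·3.8248e-28 ≈ 3.616e-44.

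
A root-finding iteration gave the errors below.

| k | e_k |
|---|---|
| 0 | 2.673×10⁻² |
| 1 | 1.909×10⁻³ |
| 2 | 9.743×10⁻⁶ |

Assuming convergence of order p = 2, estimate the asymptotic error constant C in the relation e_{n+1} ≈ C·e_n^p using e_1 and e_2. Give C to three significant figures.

2.67

C ≈ e_2 / e_1^2
  = 9.743×10⁻⁶ / (1.909×10⁻³)^2
  = 9.743×10⁻⁶ / 3.64428e-06 ≈ 2.6735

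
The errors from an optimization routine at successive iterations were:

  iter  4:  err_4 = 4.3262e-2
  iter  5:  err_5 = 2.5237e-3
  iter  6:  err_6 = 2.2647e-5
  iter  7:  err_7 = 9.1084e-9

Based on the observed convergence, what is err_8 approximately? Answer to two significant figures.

2.1e-14

First estimate the order: p ≈ ln(err_7/err_6) / ln(err_6/err_5) = ln(9.1084e-9/2.2647e-5)/ln(2.2647e-5/2.5237e-3) = ln(0.00040219)/ln(0.00897373) ≈ 1.6588.
Then err_8 ≈ err_7·(err_7/err_6)^p = 9.1084e-9·(0.00040219)^1.6588 = 9.1084e-9·2.3304e-06 ≈ 2.123e-14.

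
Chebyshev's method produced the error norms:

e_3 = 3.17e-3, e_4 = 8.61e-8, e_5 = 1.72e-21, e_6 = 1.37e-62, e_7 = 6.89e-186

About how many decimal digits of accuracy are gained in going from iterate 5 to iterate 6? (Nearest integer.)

41

Digits gained ≈ log₁₀(e_5/e_6) = log₁₀(1.72e-21/1.37e-62) = log₁₀(1.25547e+41) ≈ 41.099.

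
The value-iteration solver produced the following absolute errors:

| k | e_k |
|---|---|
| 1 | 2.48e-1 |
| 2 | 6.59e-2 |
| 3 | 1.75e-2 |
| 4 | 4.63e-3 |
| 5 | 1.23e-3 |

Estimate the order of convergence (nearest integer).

1

Consecutive ratios: e_5/e_4 = 1.23e-3/4.63e-3 = 0.265659, e_4/e_3 = 4.63e-3/1.75e-2 = 0.264571.
p ≈ ln(0.265659)/ln(0.264571) = -1.3255/-1.3296 ≈ 1.00.
So the convergence is linear (order 1).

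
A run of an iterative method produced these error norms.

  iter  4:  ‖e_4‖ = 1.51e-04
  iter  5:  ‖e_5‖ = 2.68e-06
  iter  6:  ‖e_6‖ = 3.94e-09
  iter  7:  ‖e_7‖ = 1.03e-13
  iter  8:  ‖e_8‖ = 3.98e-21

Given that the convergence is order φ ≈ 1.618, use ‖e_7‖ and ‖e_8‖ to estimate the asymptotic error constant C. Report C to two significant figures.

4.1

C ≈ ‖e_8‖ / ‖e_7‖^1.618
  = 3.98e-21 / (1.03e-13)^1.618
  = 3.98e-21 / 9.69998e-22 ≈ 4.1031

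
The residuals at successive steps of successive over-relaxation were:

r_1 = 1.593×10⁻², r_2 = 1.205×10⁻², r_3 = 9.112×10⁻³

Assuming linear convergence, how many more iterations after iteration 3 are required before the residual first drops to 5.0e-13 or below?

85

Rate ρ ≈ r_3/r_2 = 9.112×10⁻³/1.205×10⁻² = 0.7562.
After j more steps, r_{3+j} ≈ 9.112×10⁻³·ρ^j; need ρ^j ≤ 5.0e-13/9.112×10⁻³ = 5.48727e-11.
j ≥ ln(5.48727e-11)/ln(0.7562) = -23.6260/-0.27945 = 84.545.
So 85 more iterations are needed.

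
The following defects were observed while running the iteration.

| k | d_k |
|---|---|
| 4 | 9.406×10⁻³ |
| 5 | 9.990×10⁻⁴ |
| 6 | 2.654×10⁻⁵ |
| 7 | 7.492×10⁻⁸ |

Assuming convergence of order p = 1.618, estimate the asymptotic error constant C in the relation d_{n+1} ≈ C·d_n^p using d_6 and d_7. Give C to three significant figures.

1.90

C ≈ d_7 / d_6^1.618
  = 7.492×10⁻⁸ / (2.654×10⁻⁵)^1.618
  = 7.492×10⁻⁸ / 3.94341e-08 ≈ 1.8999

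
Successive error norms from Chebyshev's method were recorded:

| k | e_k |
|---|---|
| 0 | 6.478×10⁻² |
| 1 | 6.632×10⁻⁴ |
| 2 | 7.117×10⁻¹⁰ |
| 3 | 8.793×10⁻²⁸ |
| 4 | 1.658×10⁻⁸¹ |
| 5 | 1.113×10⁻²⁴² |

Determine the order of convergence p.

3

Consecutive ratios: e_5/e_4 = 1.113×10⁻²⁴²/1.658×10⁻⁸¹ = 6.71291e-162, e_4/e_3 = 1.658×10⁻⁸¹/8.793×10⁻²⁸ = 1.88559e-54.
p ≈ ln(6.71291e-162)/ln(1.88559e-54) = -371.1148/-123.7054 ≈ 3.00.
So the convergence is cubic (order 3).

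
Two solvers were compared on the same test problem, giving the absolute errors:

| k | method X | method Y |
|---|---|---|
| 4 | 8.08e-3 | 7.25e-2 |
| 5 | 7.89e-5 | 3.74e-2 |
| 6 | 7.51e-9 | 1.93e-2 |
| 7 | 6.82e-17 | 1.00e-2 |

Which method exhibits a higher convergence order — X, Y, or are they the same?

Method X: p ≈ ln(6.82e-17/7.51e-9)/ln(7.51e-9/7.89e-5) ≈ 2.00.
Method Y: p ≈ ln(1.00e-2/1.93e-2)/ln(1.93e-2/3.74e-2) ≈ 0.99.
Method X has the higher order (≈2.0 vs ≈1.0).

X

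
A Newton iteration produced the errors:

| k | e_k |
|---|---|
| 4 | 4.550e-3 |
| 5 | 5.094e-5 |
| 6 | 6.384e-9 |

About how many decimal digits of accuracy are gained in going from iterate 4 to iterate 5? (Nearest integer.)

2

Digits gained ≈ log₁₀(e_4/e_5) = log₁₀(4.550e-3/5.094e-5) = log₁₀(89.3208) ≈ 1.951.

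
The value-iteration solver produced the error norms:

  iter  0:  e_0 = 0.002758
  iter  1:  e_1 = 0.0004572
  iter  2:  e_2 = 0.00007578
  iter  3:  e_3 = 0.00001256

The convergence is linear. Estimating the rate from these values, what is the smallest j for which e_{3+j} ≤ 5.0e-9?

Rate ρ ≈ e_3/e_2 = 0.00001256/0.00007578 = 0.1657.
After j more steps, e_{3+j} ≈ 0.00001256·ρ^j; need ρ^j ≤ 5.0e-9/0.00001256 = 0.000398089.
j ≥ ln(0.000398089)/ln(0.1657) = -7.8288/-1.79758 = 4.355.
So 5 more iterations are needed.

5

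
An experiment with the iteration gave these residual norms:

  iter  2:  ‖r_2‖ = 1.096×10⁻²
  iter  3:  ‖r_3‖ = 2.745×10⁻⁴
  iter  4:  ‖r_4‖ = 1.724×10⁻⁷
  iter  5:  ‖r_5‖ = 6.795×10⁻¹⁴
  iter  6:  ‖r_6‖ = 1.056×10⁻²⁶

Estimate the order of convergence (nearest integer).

2

Consecutive ratios: ‖r_6‖/‖r_5‖ = 1.056×10⁻²⁶/6.795×10⁻¹⁴ = 1.55408e-13, ‖r_5‖/‖r_4‖ = 6.795×10⁻¹⁴/1.724×10⁻⁷ = 3.94142e-07.
p ≈ ln(1.55408e-13)/ln(3.94142e-07) = -29.4927/-14.7466 ≈ 2.00.
So the convergence is quadratic (order 2).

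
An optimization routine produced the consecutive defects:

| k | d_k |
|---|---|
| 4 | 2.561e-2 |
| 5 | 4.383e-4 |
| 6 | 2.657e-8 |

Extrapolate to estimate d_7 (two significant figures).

2.3e-18

First estimate the order: p ≈ ln(d_6/d_5) / ln(d_5/d_4) = ln(2.657e-8/4.383e-4)/ln(4.383e-4/2.561e-2) = ln(6.06206e-05)/ln(0.0171144) ≈ 2.3872.
Then d_7 ≈ d_6·(d_6/d_5)^p = 2.657e-8·(6.06206e-05)^2.3872 = 2.657e-8·8.556e-11 ≈ 2.273e-18.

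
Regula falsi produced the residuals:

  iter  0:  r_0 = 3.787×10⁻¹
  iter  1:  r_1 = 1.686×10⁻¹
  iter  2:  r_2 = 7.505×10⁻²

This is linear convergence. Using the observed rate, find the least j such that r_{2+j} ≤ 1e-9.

23

Rate ρ ≈ r_2/r_1 = 7.505×10⁻²/1.686×10⁻¹ = 0.4451.
After j more steps, r_{2+j} ≈ 7.505×10⁻²·ρ^j; need ρ^j ≤ 1e-9/7.505×10⁻² = 1.33245e-08.
j ≥ ln(1.33245e-08)/ln(0.4451) = -18.1337/-0.80946 = 22.402.
So 23 more iterations are needed.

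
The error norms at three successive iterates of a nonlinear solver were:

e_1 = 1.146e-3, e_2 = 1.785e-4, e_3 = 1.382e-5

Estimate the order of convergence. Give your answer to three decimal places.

p ≈ ln(e_3/e_2) / ln(e_2/e_1)
  = ln(1.382e-5/1.785e-4) / ln(1.785e-4/1.146e-3)
  = ln(0.077423) / ln(0.155759)
  = -2.558471 / -1.859445 ≈ 1.375933

1.376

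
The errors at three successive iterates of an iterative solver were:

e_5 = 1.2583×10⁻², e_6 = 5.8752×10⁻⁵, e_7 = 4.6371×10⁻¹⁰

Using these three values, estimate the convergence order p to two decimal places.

p ≈ ln(e_7/e_6) / ln(e_6/e_5)
  = ln(4.6371×10⁻¹⁰/5.8752×10⁻⁵) / ln(5.8752×10⁻⁵/1.2583×10⁻²)
  = ln(7.89267e-06) / ln(0.00466916)
  = -11.74958 / -5.36678 ≈ 2.18932

2.19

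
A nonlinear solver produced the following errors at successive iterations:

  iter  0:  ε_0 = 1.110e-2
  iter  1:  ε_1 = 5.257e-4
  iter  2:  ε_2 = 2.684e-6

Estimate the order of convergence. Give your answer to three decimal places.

p ≈ ln(ε_2/ε_1) / ln(ε_1/ε_0)
  = ln(2.684e-6/5.257e-4) / ln(5.257e-4/1.110e-2)
  = ln(0.00510557) / ln(0.0473604)
  = -5.277423 / -3.049969 ≈ 1.730320

1.730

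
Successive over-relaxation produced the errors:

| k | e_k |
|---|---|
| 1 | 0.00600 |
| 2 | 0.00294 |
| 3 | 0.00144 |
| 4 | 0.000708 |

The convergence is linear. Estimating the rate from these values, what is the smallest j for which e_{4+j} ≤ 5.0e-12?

Rate ρ ≈ e_4/e_3 = 0.000708/0.00144 = 0.4917.
After j more steps, e_{4+j} ≈ 0.000708·ρ^j; need ρ^j ≤ 5.0e-12/0.000708 = 7.06215e-09.
j ≥ ln(7.06215e-09)/ln(0.4917) = -18.7685/-0.70989 = 26.439.
So 27 more iterations are needed.

27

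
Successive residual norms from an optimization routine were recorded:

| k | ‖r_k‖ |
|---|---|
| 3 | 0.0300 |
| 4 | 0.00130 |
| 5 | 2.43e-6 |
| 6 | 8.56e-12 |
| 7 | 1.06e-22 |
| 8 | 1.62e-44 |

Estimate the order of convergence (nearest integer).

2

Consecutive ratios: ‖r_8‖/‖r_7‖ = 1.62e-44/1.06e-22 = 1.5283e-22, ‖r_7‖/‖r_6‖ = 1.06e-22/8.56e-12 = 1.23832e-11.
p ≈ ln(1.5283e-22)/ln(1.23832e-11) = -50.2327/-25.1147 ≈ 2.00.
So the convergence is quadratic (order 2).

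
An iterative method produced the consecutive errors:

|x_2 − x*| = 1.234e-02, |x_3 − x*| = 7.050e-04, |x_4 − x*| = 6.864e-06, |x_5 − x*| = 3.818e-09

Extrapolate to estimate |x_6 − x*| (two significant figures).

First estimate the order: p ≈ ln(|x_5 − x*|/|x_4 − x*|) / ln(|x_4 − x*|/|x_3 − x*|) = ln(3.818e-09/6.864e-06)/ln(6.864e-06/7.050e-04) = ln(0.000556235)/ln(0.00973617) ≈ 1.6180.
Then |x_6 − x*| ≈ |x_5 − x*|·(|x_5 − x*|/|x_4 − x*|)^p = 3.818e-09·(0.000556235)^1.6180 = 3.818e-09·5.41786e-06 ≈ 2.069e-14.

2.1e-14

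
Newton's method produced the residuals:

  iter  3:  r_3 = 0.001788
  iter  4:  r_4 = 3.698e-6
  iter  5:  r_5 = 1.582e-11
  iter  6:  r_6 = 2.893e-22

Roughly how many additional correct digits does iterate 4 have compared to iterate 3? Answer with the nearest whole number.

Digits gained ≈ log₁₀(r_3/r_4) = log₁₀(0.001788/3.698e-6) = log₁₀(483.505) ≈ 2.684.

3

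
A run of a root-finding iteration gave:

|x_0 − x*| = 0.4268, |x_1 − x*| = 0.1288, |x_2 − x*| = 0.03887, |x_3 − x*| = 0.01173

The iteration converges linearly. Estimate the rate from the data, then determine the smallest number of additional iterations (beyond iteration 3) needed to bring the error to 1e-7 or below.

10

Rate ρ ≈ |x_3 − x*|/|x_2 − x*| = 0.01173/0.03887 = 0.3018.
After j more steps, |x_{3+j} − x*| ≈ 0.01173·ρ^j; need ρ^j ≤ 1e-7/0.01173 = 8.52515e-06.
j ≥ ln(8.52515e-06)/ln(0.3018) = -11.6725/-1.19799 = 9.743.
So 10 more iterations are needed.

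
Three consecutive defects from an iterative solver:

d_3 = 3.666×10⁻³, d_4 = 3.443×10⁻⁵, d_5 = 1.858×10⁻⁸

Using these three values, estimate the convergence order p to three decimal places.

1.612

p ≈ ln(d_5/d_4) / ln(d_4/d_3)
  = ln(1.858×10⁻⁸/3.443×10⁻⁵) / ln(3.443×10⁻⁵/3.666×10⁻³)
  = ln(0.000539646) / ln(0.00939171)
  = -7.524597 / -4.667928 ≈ 1.611978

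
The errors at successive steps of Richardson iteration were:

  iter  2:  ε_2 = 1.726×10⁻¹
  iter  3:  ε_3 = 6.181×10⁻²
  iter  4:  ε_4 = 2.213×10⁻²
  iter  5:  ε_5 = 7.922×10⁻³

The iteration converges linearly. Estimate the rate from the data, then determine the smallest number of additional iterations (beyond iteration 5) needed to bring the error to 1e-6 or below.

Rate ρ ≈ ε_5/ε_4 = 7.922×10⁻³/2.213×10⁻² = 0.3580.
After j more steps, ε_{5+j} ≈ 7.922×10⁻³·ρ^j; need ρ^j ≤ 1e-6/7.922×10⁻³ = 0.000126231.
j ≥ ln(0.000126231)/ln(0.3580) = -8.9774/-1.02722 = 8.740.
So 9 more iterations are needed.

9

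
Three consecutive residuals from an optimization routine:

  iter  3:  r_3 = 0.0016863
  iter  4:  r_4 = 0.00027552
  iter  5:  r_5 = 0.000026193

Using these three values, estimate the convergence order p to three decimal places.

1.299

p ≈ ln(r_5/r_4) / ln(r_4/r_3)
  = ln(0.000026193/0.00027552) / ln(0.00027552/0.0016863)
  = ln(0.0950675) / ln(0.163387)
  = -2.353168 / -1.811634 ≈ 1.298920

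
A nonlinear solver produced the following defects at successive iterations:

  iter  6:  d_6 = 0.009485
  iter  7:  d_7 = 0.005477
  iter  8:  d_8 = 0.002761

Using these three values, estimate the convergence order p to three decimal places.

1.247

p ≈ ln(d_8/d_7) / ln(d_7/d_6)
  = ln(0.002761/0.005477) / ln(0.005477/0.009485)
  = ln(0.504108) / ln(0.577438)
  = -0.684965 / -0.549154 ≈ 1.247309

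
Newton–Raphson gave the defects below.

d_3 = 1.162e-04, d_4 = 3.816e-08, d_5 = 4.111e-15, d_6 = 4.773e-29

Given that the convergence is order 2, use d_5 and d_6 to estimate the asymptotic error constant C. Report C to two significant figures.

C ≈ d_6 / d_5^2
  = 4.773e-29 / (4.111e-15)^2
  = 4.773e-29 / 1.69003e-29 ≈ 2.8242

2.8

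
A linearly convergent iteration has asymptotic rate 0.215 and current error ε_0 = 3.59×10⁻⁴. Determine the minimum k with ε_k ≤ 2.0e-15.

17

After k steps, ε_k ≈ 3.59×10⁻⁴·0.215^k.
Need 0.215^k ≤ 2.0e-15/3.59×10⁻⁴ = 5.57103e-12.
k ≥ ln(5.57103e-12)/ln(0.215) = -25.9134/-1.53712 = 16.858.
Smallest integer k = 17.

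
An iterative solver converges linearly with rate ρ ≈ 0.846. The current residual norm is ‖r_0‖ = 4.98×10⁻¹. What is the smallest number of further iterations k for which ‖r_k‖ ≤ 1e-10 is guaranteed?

134

After k steps, ‖r_k‖ ≈ 4.98×10⁻¹·0.846^k.
Need 0.846^k ≤ 1e-10/4.98×10⁻¹ = 2.00803e-10.
k ≥ ln(2.00803e-10)/ln(0.846) = -22.3287/-0.16724 = 133.513.
Smallest integer k = 134.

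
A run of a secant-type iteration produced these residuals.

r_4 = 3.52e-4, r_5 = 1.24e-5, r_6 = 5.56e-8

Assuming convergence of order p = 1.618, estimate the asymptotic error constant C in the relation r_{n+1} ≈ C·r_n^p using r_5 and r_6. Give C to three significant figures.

4.83

C ≈ r_6 / r_5^1.618
  = 5.56e-8 / (1.24e-5)^1.618
  = 5.56e-8 / 1.15121e-08 ≈ 4.8297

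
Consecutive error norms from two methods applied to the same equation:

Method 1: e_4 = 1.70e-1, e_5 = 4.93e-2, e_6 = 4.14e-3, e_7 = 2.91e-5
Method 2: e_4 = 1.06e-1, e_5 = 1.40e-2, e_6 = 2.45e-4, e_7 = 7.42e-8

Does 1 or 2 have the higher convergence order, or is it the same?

Method 1: p ≈ ln(2.91e-5/4.14e-3)/ln(4.14e-3/4.93e-2) ≈ 2.00.
Method 2: p ≈ ln(7.42e-8/2.45e-4)/ln(2.45e-4/1.40e-2) ≈ 2.00.
Both orders ≈ 2.0 — effectively the same.

same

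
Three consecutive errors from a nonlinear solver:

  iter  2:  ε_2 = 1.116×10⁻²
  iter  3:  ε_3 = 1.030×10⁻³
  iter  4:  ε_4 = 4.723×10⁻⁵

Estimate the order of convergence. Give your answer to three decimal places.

1.294

p ≈ ln(ε_4/ε_3) / ln(ε_3/ε_2)
  = ln(4.723×10⁻⁵/1.030×10⁻³) / ln(1.030×10⁻³/1.116×10⁻²)
  = ln(0.0458544) / ln(0.0922939)
  = -3.082284 / -2.382777 ≈ 1.293568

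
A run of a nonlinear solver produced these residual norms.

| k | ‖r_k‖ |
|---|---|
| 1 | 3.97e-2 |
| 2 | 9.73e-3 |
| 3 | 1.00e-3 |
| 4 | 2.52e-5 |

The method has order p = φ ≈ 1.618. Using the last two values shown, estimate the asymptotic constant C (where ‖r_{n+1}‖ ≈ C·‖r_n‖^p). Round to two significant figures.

1.8

C ≈ ‖r_4‖ / ‖r_3‖^1.618
  = 2.52e-5 / (1.00e-3)^1.618
  = 2.52e-5 / 1.39959e-05 ≈ 1.8005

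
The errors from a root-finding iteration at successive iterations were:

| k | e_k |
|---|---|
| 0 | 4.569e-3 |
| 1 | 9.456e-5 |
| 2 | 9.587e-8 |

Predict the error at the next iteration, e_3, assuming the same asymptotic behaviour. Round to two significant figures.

First estimate the order: p ≈ ln(e_2/e_1) / ln(e_1/e_0) = ln(9.587e-8/9.456e-5)/ln(9.456e-5/4.569e-3) = ln(0.00101385)/ln(0.020696) ≈ 1.7778.
Then e_3 ≈ e_2·(e_2/e_1)^p = 9.587e-8·(0.00101385)^1.7778 = 9.587e-8·4.75576e-06 ≈ 4.559e-13.

4.6e-13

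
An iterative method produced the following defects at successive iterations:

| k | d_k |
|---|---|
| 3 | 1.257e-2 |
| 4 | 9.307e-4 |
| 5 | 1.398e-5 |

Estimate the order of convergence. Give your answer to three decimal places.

p ≈ ln(d_5/d_4) / ln(d_4/d_3)
  = ln(1.398e-5/9.307e-4) / ln(9.307e-4/1.257e-2)
  = ln(0.015021) / ln(0.0740414)
  = -4.198306 / -2.603131 ≈ 1.612791

1.613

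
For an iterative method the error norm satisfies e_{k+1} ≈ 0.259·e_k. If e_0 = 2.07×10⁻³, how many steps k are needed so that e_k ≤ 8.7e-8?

After k steps, e_k ≈ 2.07×10⁻³·0.259^k.
Need 0.259^k ≤ 8.7e-8/2.07×10⁻³ = 4.2029e-05.
k ≥ ln(4.2029e-05)/ln(0.259) = -10.0772/-1.35093 = 7.459.
Smallest integer k = 8.

8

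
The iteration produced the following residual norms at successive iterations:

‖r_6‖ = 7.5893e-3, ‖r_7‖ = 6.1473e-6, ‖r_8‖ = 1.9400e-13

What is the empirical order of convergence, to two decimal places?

p ≈ ln(‖r_8‖/‖r_7‖) / ln(‖r_7‖/‖r_6‖)
  = ln(1.9400e-13/6.1473e-6) / ln(6.1473e-6/7.5893e-3)
  = ln(3.15586e-08) / ln(0.000809996)
  = -17.27142 / -7.11848 ≈ 2.42628

2.43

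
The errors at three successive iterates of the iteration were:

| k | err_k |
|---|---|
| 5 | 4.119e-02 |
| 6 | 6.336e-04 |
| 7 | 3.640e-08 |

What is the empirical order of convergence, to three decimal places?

2.339

p ≈ ln(err_7/err_6) / ln(err_6/err_5)
  = ln(3.640e-08/6.336e-04) / ln(6.336e-04/4.119e-02)
  = ln(5.74495e-05) / ln(0.0153824)
  = -9.764604 / -4.174531 ≈ 2.339090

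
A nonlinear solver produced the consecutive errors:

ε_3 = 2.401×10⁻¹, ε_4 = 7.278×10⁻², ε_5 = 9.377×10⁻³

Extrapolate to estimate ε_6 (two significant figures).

2.8e-4

First estimate the order: p ≈ ln(ε_5/ε_4) / ln(ε_4/ε_3) = ln(9.377×10⁻³/7.278×10⁻²)/ln(7.278×10⁻²/2.401×10⁻¹) = ln(0.12884)/ln(0.303124) ≈ 1.7168.
Then ε_6 ≈ ε_5·(ε_5/ε_4)^p = 9.377×10⁻³·(0.12884)^1.7168 = 9.377×10⁻³·0.0296575 ≈ 0.0002781.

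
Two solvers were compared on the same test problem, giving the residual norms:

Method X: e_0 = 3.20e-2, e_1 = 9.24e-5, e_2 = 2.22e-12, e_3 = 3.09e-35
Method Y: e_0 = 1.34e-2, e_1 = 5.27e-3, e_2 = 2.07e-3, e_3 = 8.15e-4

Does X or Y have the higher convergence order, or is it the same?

X

Method X: p ≈ ln(3.09e-35/2.22e-12)/ln(2.22e-12/9.24e-5) ≈ 3.00.
Method Y: p ≈ ln(8.15e-4/2.07e-3)/ln(2.07e-3/5.27e-3) ≈ 1.00.
Method X has the higher order (≈3.0 vs ≈1.0).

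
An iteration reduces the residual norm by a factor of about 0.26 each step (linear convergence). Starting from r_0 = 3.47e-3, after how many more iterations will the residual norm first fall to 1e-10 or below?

13

After k steps, r_k ≈ 3.47e-3·0.26^k.
Need 0.26^k ≤ 1e-10/3.47e-3 = 2.88184e-08.
k ≥ ln(2.88184e-08)/ln(0.26) = -17.3623/-1.34707 = 12.889.
Smallest integer k = 13.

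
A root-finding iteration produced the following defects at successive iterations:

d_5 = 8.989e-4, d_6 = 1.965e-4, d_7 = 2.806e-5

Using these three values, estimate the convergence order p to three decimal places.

1.280

p ≈ ln(d_7/d_6) / ln(d_6/d_5)
  = ln(2.806e-5/1.965e-4) / ln(1.965e-4/8.989e-4)
  = ln(0.142799) / ln(0.218601)
  = -1.946317 / -1.520507 ≈ 1.280045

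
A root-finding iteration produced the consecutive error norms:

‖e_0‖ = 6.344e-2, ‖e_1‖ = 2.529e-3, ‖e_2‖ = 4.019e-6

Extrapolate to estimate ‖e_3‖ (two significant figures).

First estimate the order: p ≈ ln(‖e_2‖/‖e_1‖) / ln(‖e_1‖/‖e_0‖) = ln(4.019e-6/2.529e-3)/ln(2.529e-3/6.344e-2) = ln(0.00158917)/ln(0.0398644) ≈ 2.0000.
Then ‖e_3‖ ≈ ‖e_2‖·(‖e_2‖/‖e_1‖)^p = 4.019e-6·(0.00158917)^2.0000 = 4.019e-6·2.52546e-06 ≈ 1.015e-11.

1.0e-11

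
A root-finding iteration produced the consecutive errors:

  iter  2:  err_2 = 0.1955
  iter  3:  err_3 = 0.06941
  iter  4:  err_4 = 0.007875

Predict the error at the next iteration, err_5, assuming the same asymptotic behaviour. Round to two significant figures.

First estimate the order: p ≈ ln(err_4/err_3) / ln(err_3/err_2) = ln(0.007875/0.06941)/ln(0.06941/0.1955) = ln(0.113456)/ln(0.355038) ≈ 2.1017.
Then err_5 ≈ err_4·(err_4/err_3)^p = 0.007875·(0.113456)^2.1017 = 0.007875·0.0103165 ≈ 8.124e-05.

8.1e-5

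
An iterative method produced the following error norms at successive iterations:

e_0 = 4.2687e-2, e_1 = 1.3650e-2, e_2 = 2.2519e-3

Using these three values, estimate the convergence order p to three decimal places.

p ≈ ln(e_2/e_1) / ln(e_1/e_0)
  = ln(2.2519e-3/1.3650e-2) / ln(1.3650e-2/4.2687e-2)
  = ln(0.164974) / ln(0.319769)
  = -1.801967 / -1.140156 ≈ 1.580457

1.580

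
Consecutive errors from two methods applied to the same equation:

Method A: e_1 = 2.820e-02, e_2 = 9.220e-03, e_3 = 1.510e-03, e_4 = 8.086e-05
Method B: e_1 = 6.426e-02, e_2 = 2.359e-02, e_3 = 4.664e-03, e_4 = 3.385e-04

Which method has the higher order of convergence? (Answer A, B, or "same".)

Method A: p ≈ ln(8.086e-05/1.510e-03)/ln(1.510e-03/9.220e-03) ≈ 1.62.
Method B: p ≈ ln(3.385e-04/4.664e-03)/ln(4.664e-03/2.359e-02) ≈ 1.62.
Both orders ≈ 1.6 — effectively the same.

same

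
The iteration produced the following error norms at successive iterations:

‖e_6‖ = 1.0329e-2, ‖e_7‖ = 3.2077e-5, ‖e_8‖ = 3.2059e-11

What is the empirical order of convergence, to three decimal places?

p ≈ ln(‖e_8‖/‖e_7‖) / ln(‖e_7‖/‖e_6‖)
  = ln(3.2059e-11/3.2077e-5) / ln(3.2077e-5/1.0329e-2)
  = ln(9.99439e-07) / ln(0.00310553)
  = -13.816072 / -5.774571 ≈ 2.392571

2.393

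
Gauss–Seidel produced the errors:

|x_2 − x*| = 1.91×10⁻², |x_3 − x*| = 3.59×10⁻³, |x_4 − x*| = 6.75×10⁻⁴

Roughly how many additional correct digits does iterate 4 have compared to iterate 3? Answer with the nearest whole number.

Digits gained ≈ log₁₀(|x_3 − x*|/|x_4 − x*|) = log₁₀(3.59×10⁻³/6.75×10⁻⁴) = log₁₀(5.31852) ≈ 0.726.

1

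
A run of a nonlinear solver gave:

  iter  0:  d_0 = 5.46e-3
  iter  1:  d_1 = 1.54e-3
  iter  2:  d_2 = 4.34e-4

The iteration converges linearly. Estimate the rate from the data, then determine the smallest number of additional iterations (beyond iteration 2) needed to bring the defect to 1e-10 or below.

Rate ρ ≈ d_2/d_1 = 4.34e-4/1.54e-3 = 0.2818.
After j more steps, d_{2+j} ≈ 4.34e-4·ρ^j; need ρ^j ≤ 1e-10/4.34e-4 = 2.30415e-07.
j ≥ ln(2.30415e-07)/ln(0.2818) = -15.2834/-1.26656 = 12.067.
So 13 more iterations are needed.

13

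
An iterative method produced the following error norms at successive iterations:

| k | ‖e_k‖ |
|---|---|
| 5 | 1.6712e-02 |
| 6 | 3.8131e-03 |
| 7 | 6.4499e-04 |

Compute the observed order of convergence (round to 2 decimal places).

1.20

p ≈ ln(‖e_7‖/‖e_6‖) / ln(‖e_6‖/‖e_5‖)
  = ln(6.4499e-04/3.8131e-03) / ln(3.8131e-03/1.6712e-02)
  = ln(0.169151) / ln(0.228165)
  = -1.77696 / -1.47769 ≈ 1.20253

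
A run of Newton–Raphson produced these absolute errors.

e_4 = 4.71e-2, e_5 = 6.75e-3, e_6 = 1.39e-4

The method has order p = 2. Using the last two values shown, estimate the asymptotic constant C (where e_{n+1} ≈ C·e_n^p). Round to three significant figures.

3.05

C ≈ e_6 / e_5^2
  = 1.39e-4 / (6.75e-3)^2
  = 1.39e-4 / 4.55625e-05 ≈ 3.0508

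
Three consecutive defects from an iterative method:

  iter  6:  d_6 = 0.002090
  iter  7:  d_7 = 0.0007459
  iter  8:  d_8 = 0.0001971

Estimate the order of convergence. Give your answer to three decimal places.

p ≈ ln(d_8/d_7) / ln(d_7/d_6)
  = ln(0.0001971/0.0007459) / ln(0.0007459/0.002090)
  = ln(0.264245) / ln(0.35689)
  = -1.330879 / -1.030328 ≈ 1.291704

1.292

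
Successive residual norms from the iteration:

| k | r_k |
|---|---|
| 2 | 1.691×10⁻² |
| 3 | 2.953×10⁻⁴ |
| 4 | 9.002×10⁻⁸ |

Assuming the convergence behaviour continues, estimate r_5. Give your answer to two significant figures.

First estimate the order: p ≈ ln(r_4/r_3) / ln(r_3/r_2) = ln(9.002×10⁻⁸/2.953×10⁻⁴)/ln(2.953×10⁻⁴/1.691×10⁻²) = ln(0.000304843)/ln(0.017463) ≈ 2.0001.
Then r_5 ≈ r_4·(r_4/r_3)^p = 9.002×10⁻⁸·(0.000304843)^2.0001 = 9.002×10⁻⁸·9.28541e-08 ≈ 8.359e-15.

8.4e-15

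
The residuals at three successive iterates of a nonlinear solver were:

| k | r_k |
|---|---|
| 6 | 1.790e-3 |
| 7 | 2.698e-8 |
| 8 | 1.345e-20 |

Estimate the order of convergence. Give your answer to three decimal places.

2.551

p ≈ ln(r_8/r_7) / ln(r_7/r_6)
  = ln(1.345e-20/2.698e-8) / ln(2.698e-8/1.790e-3)
  = ln(4.98517e-13) / ln(1.50726e-05)
  = -28.327139 / -11.102632 ≈ 2.551390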